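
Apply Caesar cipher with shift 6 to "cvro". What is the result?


Caesar cipher: shift "cvro" by 6
  'c' (pos 2) + 6 = pos 8 = 'i'
  'v' (pos 21) + 6 = pos 1 = 'b'
  'r' (pos 17) + 6 = pos 23 = 'x'
  'o' (pos 14) + 6 = pos 20 = 'u'
Result: ibxu

ibxu


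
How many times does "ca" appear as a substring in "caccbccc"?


Searching for "ca" in "caccbccc"
Scanning each position:
  Position 0: "ca" => MATCH
  Position 1: "ac" => no
  Position 2: "cc" => no
  Position 3: "cb" => no
  Position 4: "bc" => no
  Position 5: "cc" => no
  Position 6: "cc" => no
Total occurrences: 1

1


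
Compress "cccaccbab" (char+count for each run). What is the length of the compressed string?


Input: cccaccbab
Runs:
  'c' x 3 => "c3"
  'a' x 1 => "a1"
  'c' x 2 => "c2"
  'b' x 1 => "b1"
  'a' x 1 => "a1"
  'b' x 1 => "b1"
Compressed: "c3a1c2b1a1b1"
Compressed length: 12

12


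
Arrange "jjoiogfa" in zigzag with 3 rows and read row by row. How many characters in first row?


Zigzag "jjoiogfa" into 3 rows:
Placing characters:
  'j' => row 0
  'j' => row 1
  'o' => row 2
  'i' => row 1
  'o' => row 0
  'g' => row 1
  'f' => row 2
  'a' => row 1
Rows:
  Row 0: "jo"
  Row 1: "jiga"
  Row 2: "of"
First row length: 2

2


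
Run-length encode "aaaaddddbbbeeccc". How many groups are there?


Input: aaaaddddbbbeeccc
Scanning for consecutive runs:
  Group 1: 'a' x 4 (positions 0-3)
  Group 2: 'd' x 4 (positions 4-7)
  Group 3: 'b' x 3 (positions 8-10)
  Group 4: 'e' x 2 (positions 11-12)
  Group 5: 'c' x 3 (positions 13-15)
Total groups: 5

5


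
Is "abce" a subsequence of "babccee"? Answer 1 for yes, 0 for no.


Check if "abce" is a subsequence of "babccee"
Greedy scan:
  Position 0 ('b'): no match needed
  Position 1 ('a'): matches sub[0] = 'a'
  Position 2 ('b'): matches sub[1] = 'b'
  Position 3 ('c'): matches sub[2] = 'c'
  Position 4 ('c'): no match needed
  Position 5 ('e'): matches sub[3] = 'e'
  Position 6 ('e'): no match needed
All 4 characters matched => is a subsequence

1


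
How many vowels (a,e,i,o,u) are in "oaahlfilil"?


Input: oaahlfilil
Checking each character:
  'o' at position 0: vowel (running total: 1)
  'a' at position 1: vowel (running total: 2)
  'a' at position 2: vowel (running total: 3)
  'h' at position 3: consonant
  'l' at position 4: consonant
  'f' at position 5: consonant
  'i' at position 6: vowel (running total: 4)
  'l' at position 7: consonant
  'i' at position 8: vowel (running total: 5)
  'l' at position 9: consonant
Total vowels: 5

5


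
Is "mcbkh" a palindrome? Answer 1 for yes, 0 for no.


Input: mcbkh
Reversed: hkbcm
  Compare pos 0 ('m') with pos 4 ('h'): MISMATCH
  Compare pos 1 ('c') with pos 3 ('k'): MISMATCH
Result: not a palindrome

0


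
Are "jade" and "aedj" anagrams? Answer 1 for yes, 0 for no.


Strings: "jade", "aedj"
Sorted first:  adej
Sorted second: adej
Sorted forms match => anagrams

1


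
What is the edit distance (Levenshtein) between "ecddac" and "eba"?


Computing edit distance: "ecddac" -> "eba"
DP table:
           e    b    a
      0    1    2    3
  e   1    0    1    2
  c   2    1    1    2
  d   3    2    2    2
  d   4    3    3    3
  a   5    4    4    3
  c   6    5    5    4
Edit distance = dp[6][3] = 4

4


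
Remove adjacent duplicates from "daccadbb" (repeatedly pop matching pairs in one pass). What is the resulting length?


Input: daccadbb
Stack-based adjacent duplicate removal:
  Read 'd': push. Stack: d
  Read 'a': push. Stack: da
  Read 'c': push. Stack: dac
  Read 'c': matches stack top 'c' => pop. Stack: da
  Read 'a': matches stack top 'a' => pop. Stack: d
  Read 'd': matches stack top 'd' => pop. Stack: (empty)
  Read 'b': push. Stack: b
  Read 'b': matches stack top 'b' => pop. Stack: (empty)
Final stack: "" (length 0)

0


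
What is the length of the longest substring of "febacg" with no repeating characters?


Input: "febacg"
Sliding window (track last position of each char):
  Position 0 ('f'): window [0,0] length 1 -- new best
  Position 1 ('e'): window [0,1] length 2 -- new best
  Position 2 ('b'): window [0,2] length 3 -- new best
  Position 3 ('a'): window [0,3] length 4 -- new best
  Position 4 ('c'): window [0,4] length 5 -- new best
  Position 5 ('g'): window [0,5] length 6 -- new best
Longest substring with no repeats: "febacg" with length 6

6


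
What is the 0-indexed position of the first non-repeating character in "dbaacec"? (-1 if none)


Input: dbaacec
Character frequencies:
  'a': 2
  'b': 1
  'c': 2
  'd': 1
  'e': 1
Scanning left to right for freq == 1:
  Position 0 ('d'): unique! => answer = 0

0


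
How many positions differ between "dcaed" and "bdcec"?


Comparing "dcaed" and "bdcec" position by position:
  Position 0: 'd' vs 'b' => DIFFER
  Position 1: 'c' vs 'd' => DIFFER
  Position 2: 'a' vs 'c' => DIFFER
  Position 3: 'e' vs 'e' => same
  Position 4: 'd' vs 'c' => DIFFER
Positions that differ: 4

4


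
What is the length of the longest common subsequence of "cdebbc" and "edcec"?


LCS of "cdebbc" and "edcec"
DP table:
           e    d    c    e    c
      0    0    0    0    0    0
  c   0    0    0    1    1    1
  d   0    0    1    1    1    1
  e   0    1    1    1    2    2
  b   0    1    1    1    2    2
  b   0    1    1    1    2    2
  c   0    1    1    2    2    3
LCS length = dp[6][5] = 3

3


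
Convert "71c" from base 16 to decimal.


Input: "71c" in base 16
Positional expansion:
  Digit '7' (value 7) x 16^2 = 1792
  Digit '1' (value 1) x 16^1 = 16
  Digit 'c' (value 12) x 16^0 = 12
Sum = 1820

1820


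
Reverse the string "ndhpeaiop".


Input: ndhpeaiop
Reading characters right to left:
  Position 8: 'p'
  Position 7: 'o'
  Position 6: 'i'
  Position 5: 'a'
  Position 4: 'e'
  Position 3: 'p'
  Position 2: 'h'
  Position 1: 'd'
  Position 0: 'n'
Reversed: poiaephdn

poiaephdn


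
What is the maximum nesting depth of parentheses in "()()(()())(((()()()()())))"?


Input: "()()(()())(((()()()()())))"
Tracking depth:
  Position 0 '(': depth becomes 1
  Position 1 ')': depth becomes 0
  Position 2 '(': depth becomes 1
  Position 3 ')': depth becomes 0
  Position 4 '(': depth becomes 1
  Position 5 '(': depth becomes 2
  Position 6 ')': depth becomes 1
  Position 7 '(': depth becomes 2
  Position 8 ')': depth becomes 1
  Position 9 ')': depth becomes 0
  Position 10 '(': depth becomes 1
  Position 11 '(': depth becomes 2
  Position 12 '(': depth becomes 3
  Position 13 '(': depth becomes 4
  Position 14 ')': depth becomes 3
  Position 15 '(': depth becomes 4
  Position 16 ')': depth becomes 3
  Position 17 '(': depth becomes 4
  Position 18 ')': depth becomes 3
  Position 19 '(': depth becomes 4
  Position 20 ')': depth becomes 3
  Position 21 '(': depth becomes 4
  Position 22 ')': depth becomes 3
  Position 23 ')': depth becomes 2
  Position 24 ')': depth becomes 1
  Position 25 ')': depth becomes 0
Maximum depth reached: 4

4


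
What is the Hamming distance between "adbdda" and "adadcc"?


Comparing "adbdda" and "adadcc" position by position:
  Position 0: 'a' vs 'a' => same
  Position 1: 'd' vs 'd' => same
  Position 2: 'b' vs 'a' => differ
  Position 3: 'd' vs 'd' => same
  Position 4: 'd' vs 'c' => differ
  Position 5: 'a' vs 'c' => differ
Total differences (Hamming distance): 3

3


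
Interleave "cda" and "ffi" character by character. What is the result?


Interleaving "cda" and "ffi":
  Position 0: 'c' from first, 'f' from second => "cf"
  Position 1: 'd' from first, 'f' from second => "df"
  Position 2: 'a' from first, 'i' from second => "ai"
Result: cfdfai

cfdfai


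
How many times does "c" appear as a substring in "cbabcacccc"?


Searching for "c" in "cbabcacccc"
Scanning each position:
  Position 0: "c" => MATCH
  Position 1: "b" => no
  Position 2: "a" => no
  Position 3: "b" => no
  Position 4: "c" => MATCH
  Position 5: "a" => no
  Position 6: "c" => MATCH
  Position 7: "c" => MATCH
  Position 8: "c" => MATCH
  Position 9: "c" => MATCH
Total occurrences: 6

6


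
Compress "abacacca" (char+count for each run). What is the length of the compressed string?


Input: abacacca
Runs:
  'a' x 1 => "a1"
  'b' x 1 => "b1"
  'a' x 1 => "a1"
  'c' x 1 => "c1"
  'a' x 1 => "a1"
  'c' x 2 => "c2"
  'a' x 1 => "a1"
Compressed: "a1b1a1c1a1c2a1"
Compressed length: 14

14


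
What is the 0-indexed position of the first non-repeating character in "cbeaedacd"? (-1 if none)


Input: cbeaedacd
Character frequencies:
  'a': 2
  'b': 1
  'c': 2
  'd': 2
  'e': 2
Scanning left to right for freq == 1:
  Position 0 ('c'): freq=2, skip
  Position 1 ('b'): unique! => answer = 1

1


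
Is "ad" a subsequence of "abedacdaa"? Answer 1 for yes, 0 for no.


Check if "ad" is a subsequence of "abedacdaa"
Greedy scan:
  Position 0 ('a'): matches sub[0] = 'a'
  Position 1 ('b'): no match needed
  Position 2 ('e'): no match needed
  Position 3 ('d'): matches sub[1] = 'd'
  Position 4 ('a'): no match needed
  Position 5 ('c'): no match needed
  Position 6 ('d'): no match needed
  Position 7 ('a'): no match needed
  Position 8 ('a'): no match needed
All 2 characters matched => is a subsequence

1


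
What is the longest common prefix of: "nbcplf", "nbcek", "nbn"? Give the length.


Words: nbcplf, nbcek, nbn
  Position 0: all 'n' => match
  Position 1: all 'b' => match
  Position 2: ('c', 'c', 'n') => mismatch, stop
LCP = "nb" (length 2)

2


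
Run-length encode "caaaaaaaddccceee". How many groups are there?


Input: caaaaaaaddccceee
Scanning for consecutive runs:
  Group 1: 'c' x 1 (positions 0-0)
  Group 2: 'a' x 7 (positions 1-7)
  Group 3: 'd' x 2 (positions 8-9)
  Group 4: 'c' x 3 (positions 10-12)
  Group 5: 'e' x 3 (positions 13-15)
Total groups: 5

5


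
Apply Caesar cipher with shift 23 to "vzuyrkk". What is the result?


Caesar cipher: shift "vzuyrkk" by 23
  'v' (pos 21) + 23 = pos 18 = 's'
  'z' (pos 25) + 23 = pos 22 = 'w'
  'u' (pos 20) + 23 = pos 17 = 'r'
  'y' (pos 24) + 23 = pos 21 = 'v'
  'r' (pos 17) + 23 = pos 14 = 'o'
  'k' (pos 10) + 23 = pos 7 = 'h'
  'k' (pos 10) + 23 = pos 7 = 'h'
Result: swrvohh

swrvohh


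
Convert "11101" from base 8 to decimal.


Input: "11101" in base 8
Positional expansion:
  Digit '1' (value 1) x 8^4 = 4096
  Digit '1' (value 1) x 8^3 = 512
  Digit '1' (value 1) x 8^2 = 64
  Digit '0' (value 0) x 8^1 = 0
  Digit '1' (value 1) x 8^0 = 1
Sum = 4673

4673


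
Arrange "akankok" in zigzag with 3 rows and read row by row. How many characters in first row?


Zigzag "akankok" into 3 rows:
Placing characters:
  'a' => row 0
  'k' => row 1
  'a' => row 2
  'n' => row 1
  'k' => row 0
  'o' => row 1
  'k' => row 2
Rows:
  Row 0: "ak"
  Row 1: "kno"
  Row 2: "ak"
First row length: 2

2


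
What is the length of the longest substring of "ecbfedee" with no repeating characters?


Input: "ecbfedee"
Sliding window (track last position of each char):
  Position 0 ('e'): window [0,0] length 1 -- new best
  Position 1 ('c'): window [0,1] length 2 -- new best
  Position 2 ('b'): window [0,2] length 3 -- new best
  Position 3 ('f'): window [0,3] length 4 -- new best
  Position 4 ('e'): repeat (last at 0), move window start to 1
  Position 4 ('e'): window [1,4] length 4
  Position 5 ('d'): window [1,5] length 5 -- new best
  Position 6 ('e'): repeat (last at 4), move window start to 5
  Position 6 ('e'): window [5,6] length 2
  Position 7 ('e'): repeat (last at 6), move window start to 7
  Position 7 ('e'): window [7,7] length 1
Longest substring with no repeats: "cbfed" with length 5

5


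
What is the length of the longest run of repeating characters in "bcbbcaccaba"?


Input: "bcbbcaccaba"
Scanning for longest run:
  Position 1 ('c'): new char, reset run to 1
  Position 2 ('b'): new char, reset run to 1
  Position 3 ('b'): continues run of 'b', length=2
  Position 4 ('c'): new char, reset run to 1
  Position 5 ('a'): new char, reset run to 1
  Position 6 ('c'): new char, reset run to 1
  Position 7 ('c'): continues run of 'c', length=2
  Position 8 ('a'): new char, reset run to 1
  Position 9 ('b'): new char, reset run to 1
  Position 10 ('a'): new char, reset run to 1
Longest run: 'b' with length 2

2


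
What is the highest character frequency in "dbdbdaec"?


Input: dbdbdaec
Character counts:
  'a': 1
  'b': 2
  'c': 1
  'd': 3
  'e': 1
Maximum frequency: 3

3


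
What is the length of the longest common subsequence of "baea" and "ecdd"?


LCS of "baea" and "ecdd"
DP table:
           e    c    d    d
      0    0    0    0    0
  b   0    0    0    0    0
  a   0    0    0    0    0
  e   0    1    1    1    1
  a   0    1    1    1    1
LCS length = dp[4][4] = 1

1


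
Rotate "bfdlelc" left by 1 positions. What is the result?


Input: "bfdlelc", rotate left by 1
First 1 characters: "b"
Remaining characters: "fdlelc"
Concatenate remaining + first: "fdlelc" + "b" = "fdlelcb"

fdlelcb


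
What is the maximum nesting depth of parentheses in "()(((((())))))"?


Input: "()(((((())))))"
Tracking depth:
  Position 0 '(': depth becomes 1
  Position 1 ')': depth becomes 0
  Position 2 '(': depth becomes 1
  Position 3 '(': depth becomes 2
  Position 4 '(': depth becomes 3
  Position 5 '(': depth becomes 4
  Position 6 '(': depth becomes 5
  Position 7 '(': depth becomes 6
  Position 8 ')': depth becomes 5
  Position 9 ')': depth becomes 4
  Position 10 ')': depth becomes 3
  Position 11 ')': depth becomes 2
  Position 12 ')': depth becomes 1
  Position 13 ')': depth becomes 0
Maximum depth reached: 6

6


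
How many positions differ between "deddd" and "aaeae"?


Comparing "deddd" and "aaeae" position by position:
  Position 0: 'd' vs 'a' => DIFFER
  Position 1: 'e' vs 'a' => DIFFER
  Position 2: 'd' vs 'e' => DIFFER
  Position 3: 'd' vs 'a' => DIFFER
  Position 4: 'd' vs 'e' => DIFFER
Positions that differ: 5

5


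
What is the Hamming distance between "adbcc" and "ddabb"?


Comparing "adbcc" and "ddabb" position by position:
  Position 0: 'a' vs 'd' => differ
  Position 1: 'd' vs 'd' => same
  Position 2: 'b' vs 'a' => differ
  Position 3: 'c' vs 'b' => differ
  Position 4: 'c' vs 'b' => differ
Total differences (Hamming distance): 4

4


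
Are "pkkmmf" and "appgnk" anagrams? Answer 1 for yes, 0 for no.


Strings: "pkkmmf", "appgnk"
Sorted first:  fkkmmp
Sorted second: agknpp
Differ at position 0: 'f' vs 'a' => not anagrams

0


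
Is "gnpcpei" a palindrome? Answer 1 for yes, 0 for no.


Input: gnpcpei
Reversed: iepcpng
  Compare pos 0 ('g') with pos 6 ('i'): MISMATCH
  Compare pos 1 ('n') with pos 5 ('e'): MISMATCH
  Compare pos 2 ('p') with pos 4 ('p'): match
Result: not a palindrome

0


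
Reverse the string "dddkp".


Input: dddkp
Reading characters right to left:
  Position 4: 'p'
  Position 3: 'k'
  Position 2: 'd'
  Position 1: 'd'
  Position 0: 'd'
Reversed: pkddd

pkddd


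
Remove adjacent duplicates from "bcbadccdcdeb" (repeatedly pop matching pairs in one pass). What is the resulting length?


Input: bcbadccdcdeb
Stack-based adjacent duplicate removal:
  Read 'b': push. Stack: b
  Read 'c': push. Stack: bc
  Read 'b': push. Stack: bcb
  Read 'a': push. Stack: bcba
  Read 'd': push. Stack: bcbad
  Read 'c': push. Stack: bcbadc
  Read 'c': matches stack top 'c' => pop. Stack: bcbad
  Read 'd': matches stack top 'd' => pop. Stack: bcba
  Read 'c': push. Stack: bcbac
  Read 'd': push. Stack: bcbacd
  Read 'e': push. Stack: bcbacde
  Read 'b': push. Stack: bcbacdeb
Final stack: "bcbacdeb" (length 8)

8


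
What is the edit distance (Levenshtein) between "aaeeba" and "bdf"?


Computing edit distance: "aaeeba" -> "bdf"
DP table:
           b    d    f
      0    1    2    3
  a   1    1    2    3
  a   2    2    2    3
  e   3    3    3    3
  e   4    4    4    4
  b   5    4    5    5
  a   6    5    5    6
Edit distance = dp[6][3] = 6

6


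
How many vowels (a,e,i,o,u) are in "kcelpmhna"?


Input: kcelpmhna
Checking each character:
  'k' at position 0: consonant
  'c' at position 1: consonant
  'e' at position 2: vowel (running total: 1)
  'l' at position 3: consonant
  'p' at position 4: consonant
  'm' at position 5: consonant
  'h' at position 6: consonant
  'n' at position 7: consonant
  'a' at position 8: vowel (running total: 2)
Total vowels: 2

2


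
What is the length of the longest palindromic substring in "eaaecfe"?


Input: "eaaecfe"
Checking substrings for palindromes:
  [0:4] "eaae" (len 4) => palindrome
  [1:3] "aa" (len 2) => palindrome
Longest palindromic substring: "eaae" with length 4

4


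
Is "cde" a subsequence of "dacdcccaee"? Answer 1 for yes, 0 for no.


Check if "cde" is a subsequence of "dacdcccaee"
Greedy scan:
  Position 0 ('d'): no match needed
  Position 1 ('a'): no match needed
  Position 2 ('c'): matches sub[0] = 'c'
  Position 3 ('d'): matches sub[1] = 'd'
  Position 4 ('c'): no match needed
  Position 5 ('c'): no match needed
  Position 6 ('c'): no match needed
  Position 7 ('a'): no match needed
  Position 8 ('e'): matches sub[2] = 'e'
  Position 9 ('e'): no match needed
All 3 characters matched => is a subsequence

1


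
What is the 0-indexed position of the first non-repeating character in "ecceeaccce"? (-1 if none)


Input: ecceeaccce
Character frequencies:
  'a': 1
  'c': 5
  'e': 4
Scanning left to right for freq == 1:
  Position 0 ('e'): freq=4, skip
  Position 1 ('c'): freq=5, skip
  Position 2 ('c'): freq=5, skip
  Position 3 ('e'): freq=4, skip
  Position 4 ('e'): freq=4, skip
  Position 5 ('a'): unique! => answer = 5

5


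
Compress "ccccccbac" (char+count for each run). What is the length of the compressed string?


Input: ccccccbac
Runs:
  'c' x 6 => "c6"
  'b' x 1 => "b1"
  'a' x 1 => "a1"
  'c' x 1 => "c1"
Compressed: "c6b1a1c1"
Compressed length: 8

8


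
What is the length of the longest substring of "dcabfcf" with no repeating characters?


Input: "dcabfcf"
Sliding window (track last position of each char):
  Position 0 ('d'): window [0,0] length 1 -- new best
  Position 1 ('c'): window [0,1] length 2 -- new best
  Position 2 ('a'): window [0,2] length 3 -- new best
  Position 3 ('b'): window [0,3] length 4 -- new best
  Position 4 ('f'): window [0,4] length 5 -- new best
  Position 5 ('c'): repeat (last at 1), move window start to 2
  Position 5 ('c'): window [2,5] length 4
  Position 6 ('f'): repeat (last at 4), move window start to 5
  Position 6 ('f'): window [5,6] length 2
Longest substring with no repeats: "dcabf" with length 5

5


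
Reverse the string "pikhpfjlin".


Input: pikhpfjlin
Reading characters right to left:
  Position 9: 'n'
  Position 8: 'i'
  Position 7: 'l'
  Position 6: 'j'
  Position 5: 'f'
  Position 4: 'p'
  Position 3: 'h'
  Position 2: 'k'
  Position 1: 'i'
  Position 0: 'p'
Reversed: niljfphkip

niljfphkip


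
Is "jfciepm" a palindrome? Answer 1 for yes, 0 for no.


Input: jfciepm
Reversed: mpeicfj
  Compare pos 0 ('j') with pos 6 ('m'): MISMATCH
  Compare pos 1 ('f') with pos 5 ('p'): MISMATCH
  Compare pos 2 ('c') with pos 4 ('e'): MISMATCH
Result: not a palindrome

0


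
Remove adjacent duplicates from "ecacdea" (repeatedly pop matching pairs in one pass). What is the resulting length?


Input: ecacdea
Stack-based adjacent duplicate removal:
  Read 'e': push. Stack: e
  Read 'c': push. Stack: ec
  Read 'a': push. Stack: eca
  Read 'c': push. Stack: ecac
  Read 'd': push. Stack: ecacd
  Read 'e': push. Stack: ecacde
  Read 'a': push. Stack: ecacdea
Final stack: "ecacdea" (length 7)

7


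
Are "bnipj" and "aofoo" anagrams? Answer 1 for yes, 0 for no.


Strings: "bnipj", "aofoo"
Sorted first:  bijnp
Sorted second: afooo
Differ at position 0: 'b' vs 'a' => not anagrams

0


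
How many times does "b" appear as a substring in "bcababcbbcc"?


Searching for "b" in "bcababcbbcc"
Scanning each position:
  Position 0: "b" => MATCH
  Position 1: "c" => no
  Position 2: "a" => no
  Position 3: "b" => MATCH
  Position 4: "a" => no
  Position 5: "b" => MATCH
  Position 6: "c" => no
  Position 7: "b" => MATCH
  Position 8: "b" => MATCH
  Position 9: "c" => no
  Position 10: "c" => no
Total occurrences: 5

5


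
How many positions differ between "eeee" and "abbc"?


Comparing "eeee" and "abbc" position by position:
  Position 0: 'e' vs 'a' => DIFFER
  Position 1: 'e' vs 'b' => DIFFER
  Position 2: 'e' vs 'b' => DIFFER
  Position 3: 'e' vs 'c' => DIFFER
Positions that differ: 4

4


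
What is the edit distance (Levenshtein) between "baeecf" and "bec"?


Computing edit distance: "baeecf" -> "bec"
DP table:
           b    e    c
      0    1    2    3
  b   1    0    1    2
  a   2    1    1    2
  e   3    2    1    2
  e   4    3    2    2
  c   5    4    3    2
  f   6    5    4    3
Edit distance = dp[6][3] = 3

3


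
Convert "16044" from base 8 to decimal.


Input: "16044" in base 8
Positional expansion:
  Digit '1' (value 1) x 8^4 = 4096
  Digit '6' (value 6) x 8^3 = 3072
  Digit '0' (value 0) x 8^2 = 0
  Digit '4' (value 4) x 8^1 = 32
  Digit '4' (value 4) x 8^0 = 4
Sum = 7204

7204


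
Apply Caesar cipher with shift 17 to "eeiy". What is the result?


Caesar cipher: shift "eeiy" by 17
  'e' (pos 4) + 17 = pos 21 = 'v'
  'e' (pos 4) + 17 = pos 21 = 'v'
  'i' (pos 8) + 17 = pos 25 = 'z'
  'y' (pos 24) + 17 = pos 15 = 'p'
Result: vvzp

vvzp


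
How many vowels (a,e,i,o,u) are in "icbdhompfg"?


Input: icbdhompfg
Checking each character:
  'i' at position 0: vowel (running total: 1)
  'c' at position 1: consonant
  'b' at position 2: consonant
  'd' at position 3: consonant
  'h' at position 4: consonant
  'o' at position 5: vowel (running total: 2)
  'm' at position 6: consonant
  'p' at position 7: consonant
  'f' at position 8: consonant
  'g' at position 9: consonant
Total vowels: 2

2


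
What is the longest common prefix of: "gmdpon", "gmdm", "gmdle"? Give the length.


Words: gmdpon, gmdm, gmdle
  Position 0: all 'g' => match
  Position 1: all 'm' => match
  Position 2: all 'd' => match
  Position 3: ('p', 'm', 'l') => mismatch, stop
LCP = "gmd" (length 3)

3


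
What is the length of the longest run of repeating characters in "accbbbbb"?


Input: "accbbbbb"
Scanning for longest run:
  Position 1 ('c'): new char, reset run to 1
  Position 2 ('c'): continues run of 'c', length=2
  Position 3 ('b'): new char, reset run to 1
  Position 4 ('b'): continues run of 'b', length=2
  Position 5 ('b'): continues run of 'b', length=3
  Position 6 ('b'): continues run of 'b', length=4
  Position 7 ('b'): continues run of 'b', length=5
Longest run: 'b' with length 5

5


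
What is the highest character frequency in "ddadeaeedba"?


Input: ddadeaeedba
Character counts:
  'a': 3
  'b': 1
  'd': 4
  'e': 3
Maximum frequency: 4

4


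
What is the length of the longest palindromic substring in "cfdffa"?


Input: "cfdffa"
Checking substrings for palindromes:
  [1:4] "fdf" (len 3) => palindrome
  [3:5] "ff" (len 2) => palindrome
Longest palindromic substring: "fdf" with length 3

3


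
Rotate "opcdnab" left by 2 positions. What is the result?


Input: "opcdnab", rotate left by 2
First 2 characters: "op"
Remaining characters: "cdnab"
Concatenate remaining + first: "cdnab" + "op" = "cdnabop"

cdnabop


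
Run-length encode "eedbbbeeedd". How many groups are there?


Input: eedbbbeeedd
Scanning for consecutive runs:
  Group 1: 'e' x 2 (positions 0-1)
  Group 2: 'd' x 1 (positions 2-2)
  Group 3: 'b' x 3 (positions 3-5)
  Group 4: 'e' x 3 (positions 6-8)
  Group 5: 'd' x 2 (positions 9-10)
Total groups: 5

5


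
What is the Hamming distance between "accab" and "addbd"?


Comparing "accab" and "addbd" position by position:
  Position 0: 'a' vs 'a' => same
  Position 1: 'c' vs 'd' => differ
  Position 2: 'c' vs 'd' => differ
  Position 3: 'a' vs 'b' => differ
  Position 4: 'b' vs 'd' => differ
Total differences (Hamming distance): 4

4


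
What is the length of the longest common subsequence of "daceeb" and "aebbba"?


LCS of "daceeb" and "aebbba"
DP table:
           a    e    b    b    b    a
      0    0    0    0    0    0    0
  d   0    0    0    0    0    0    0
  a   0    1    1    1    1    1    1
  c   0    1    1    1    1    1    1
  e   0    1    2    2    2    2    2
  e   0    1    2    2    2    2    2
  b   0    1    2    3    3    3    3
LCS length = dp[6][6] = 3

3


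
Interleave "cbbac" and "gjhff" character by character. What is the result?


Interleaving "cbbac" and "gjhff":
  Position 0: 'c' from first, 'g' from second => "cg"
  Position 1: 'b' from first, 'j' from second => "bj"
  Position 2: 'b' from first, 'h' from second => "bh"
  Position 3: 'a' from first, 'f' from second => "af"
  Position 4: 'c' from first, 'f' from second => "cf"
Result: cgbjbhafcf

cgbjbhafcf


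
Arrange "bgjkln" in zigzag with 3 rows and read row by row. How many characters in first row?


Zigzag "bgjkln" into 3 rows:
Placing characters:
  'b' => row 0
  'g' => row 1
  'j' => row 2
  'k' => row 1
  'l' => row 0
  'n' => row 1
Rows:
  Row 0: "bl"
  Row 1: "gkn"
  Row 2: "j"
First row length: 2

2


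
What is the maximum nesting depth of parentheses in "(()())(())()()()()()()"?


Input: "(()())(())()()()()()()"
Tracking depth:
  Position 0 '(': depth becomes 1
  Position 1 '(': depth becomes 2
  Position 2 ')': depth becomes 1
  Position 3 '(': depth becomes 2
  Position 4 ')': depth becomes 1
  Position 5 ')': depth becomes 0
  Position 6 '(': depth becomes 1
  Position 7 '(': depth becomes 2
  Position 8 ')': depth becomes 1
  Position 9 ')': depth becomes 0
  Position 10 '(': depth becomes 1
  Position 11 ')': depth becomes 0
  Position 12 '(': depth becomes 1
  Position 13 ')': depth becomes 0
  Position 14 '(': depth becomes 1
  Position 15 ')': depth becomes 0
  Position 16 '(': depth becomes 1
  Position 17 ')': depth becomes 0
  Position 18 '(': depth becomes 1
  Position 19 ')': depth becomes 0
  Position 20 '(': depth becomes 1
  Position 21 ')': depth becomes 0
Maximum depth reached: 2

2


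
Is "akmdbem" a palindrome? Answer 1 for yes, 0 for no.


Input: akmdbem
Reversed: mebdmka
  Compare pos 0 ('a') with pos 6 ('m'): MISMATCH
  Compare pos 1 ('k') with pos 5 ('e'): MISMATCH
  Compare pos 2 ('m') with pos 4 ('b'): MISMATCH
Result: not a palindrome

0


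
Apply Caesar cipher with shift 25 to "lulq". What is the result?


Caesar cipher: shift "lulq" by 25
  'l' (pos 11) + 25 = pos 10 = 'k'
  'u' (pos 20) + 25 = pos 19 = 't'
  'l' (pos 11) + 25 = pos 10 = 'k'
  'q' (pos 16) + 25 = pos 15 = 'p'
Result: ktkp

ktkp


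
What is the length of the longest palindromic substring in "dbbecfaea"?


Input: "dbbecfaea"
Checking substrings for palindromes:
  [6:9] "aea" (len 3) => palindrome
  [1:3] "bb" (len 2) => palindrome
Longest palindromic substring: "aea" with length 3

3


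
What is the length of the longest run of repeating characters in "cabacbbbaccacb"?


Input: "cabacbbbaccacb"
Scanning for longest run:
  Position 1 ('a'): new char, reset run to 1
  Position 2 ('b'): new char, reset run to 1
  Position 3 ('a'): new char, reset run to 1
  Position 4 ('c'): new char, reset run to 1
  Position 5 ('b'): new char, reset run to 1
  Position 6 ('b'): continues run of 'b', length=2
  Position 7 ('b'): continues run of 'b', length=3
  Position 8 ('a'): new char, reset run to 1
  Position 9 ('c'): new char, reset run to 1
  Position 10 ('c'): continues run of 'c', length=2
  Position 11 ('a'): new char, reset run to 1
  Position 12 ('c'): new char, reset run to 1
  Position 13 ('b'): new char, reset run to 1
Longest run: 'b' with length 3

3


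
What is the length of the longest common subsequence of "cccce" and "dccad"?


LCS of "cccce" and "dccad"
DP table:
           d    c    c    a    d
      0    0    0    0    0    0
  c   0    0    1    1    1    1
  c   0    0    1    2    2    2
  c   0    0    1    2    2    2
  c   0    0    1    2    2    2
  e   0    0    1    2    2    2
LCS length = dp[5][5] = 2

2


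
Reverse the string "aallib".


Input: aallib
Reading characters right to left:
  Position 5: 'b'
  Position 4: 'i'
  Position 3: 'l'
  Position 2: 'l'
  Position 1: 'a'
  Position 0: 'a'
Reversed: billaa

billaa


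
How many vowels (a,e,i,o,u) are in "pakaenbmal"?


Input: pakaenbmal
Checking each character:
  'p' at position 0: consonant
  'a' at position 1: vowel (running total: 1)
  'k' at position 2: consonant
  'a' at position 3: vowel (running total: 2)
  'e' at position 4: vowel (running total: 3)
  'n' at position 5: consonant
  'b' at position 6: consonant
  'm' at position 7: consonant
  'a' at position 8: vowel (running total: 4)
  'l' at position 9: consonant
Total vowels: 4

4


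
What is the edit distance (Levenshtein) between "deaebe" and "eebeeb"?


Computing edit distance: "deaebe" -> "eebeeb"
DP table:
           e    e    b    e    e    b
      0    1    2    3    4    5    6
  d   1    1    2    3    4    5    6
  e   2    1    1    2    3    4    5
  a   3    2    2    2    3    4    5
  e   4    3    2    3    2    3    4
  b   5    4    3    2    3    3    3
  e   6    5    4    3    2    3    4
Edit distance = dp[6][6] = 4

4


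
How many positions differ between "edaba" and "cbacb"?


Comparing "edaba" and "cbacb" position by position:
  Position 0: 'e' vs 'c' => DIFFER
  Position 1: 'd' vs 'b' => DIFFER
  Position 2: 'a' vs 'a' => same
  Position 3: 'b' vs 'c' => DIFFER
  Position 4: 'a' vs 'b' => DIFFER
Positions that differ: 4

4


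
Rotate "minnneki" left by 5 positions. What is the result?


Input: "minnneki", rotate left by 5
First 5 characters: "minnn"
Remaining characters: "eki"
Concatenate remaining + first: "eki" + "minnn" = "ekiminnn"

ekiminnn


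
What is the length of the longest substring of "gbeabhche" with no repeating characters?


Input: "gbeabhche"
Sliding window (track last position of each char):
  Position 0 ('g'): window [0,0] length 1 -- new best
  Position 1 ('b'): window [0,1] length 2 -- new best
  Position 2 ('e'): window [0,2] length 3 -- new best
  Position 3 ('a'): window [0,3] length 4 -- new best
  Position 4 ('b'): repeat (last at 1), move window start to 2
  Position 4 ('b'): window [2,4] length 3
  Position 5 ('h'): window [2,5] length 4
  Position 6 ('c'): window [2,6] length 5 -- new best
  Position 7 ('h'): repeat (last at 5), move window start to 6
  Position 7 ('h'): window [6,7] length 2
  Position 8 ('e'): window [6,8] length 3
Longest substring with no repeats: "eabhc" with length 5

5


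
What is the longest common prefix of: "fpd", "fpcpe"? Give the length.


Words: fpd, fpcpe
  Position 0: all 'f' => match
  Position 1: all 'p' => match
  Position 2: ('d', 'c') => mismatch, stop
LCP = "fp" (length 2)

2


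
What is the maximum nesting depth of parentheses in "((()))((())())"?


Input: "((()))((())())"
Tracking depth:
  Position 0 '(': depth becomes 1
  Position 1 '(': depth becomes 2
  Position 2 '(': depth becomes 3
  Position 3 ')': depth becomes 2
  Position 4 ')': depth becomes 1
  Position 5 ')': depth becomes 0
  Position 6 '(': depth becomes 1
  Position 7 '(': depth becomes 2
  Position 8 '(': depth becomes 3
  Position 9 ')': depth becomes 2
  Position 10 ')': depth becomes 1
  Position 11 '(': depth becomes 2
  Position 12 ')': depth becomes 1
  Position 13 ')': depth becomes 0
Maximum depth reached: 3

3


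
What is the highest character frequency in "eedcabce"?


Input: eedcabce
Character counts:
  'a': 1
  'b': 1
  'c': 2
  'd': 1
  'e': 3
Maximum frequency: 3

3


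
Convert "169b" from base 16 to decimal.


Input: "169b" in base 16
Positional expansion:
  Digit '1' (value 1) x 16^3 = 4096
  Digit '6' (value 6) x 16^2 = 1536
  Digit '9' (value 9) x 16^1 = 144
  Digit 'b' (value 11) x 16^0 = 11
Sum = 5787

5787


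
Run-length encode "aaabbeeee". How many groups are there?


Input: aaabbeeee
Scanning for consecutive runs:
  Group 1: 'a' x 3 (positions 0-2)
  Group 2: 'b' x 2 (positions 3-4)
  Group 3: 'e' x 4 (positions 5-8)
Total groups: 3

3


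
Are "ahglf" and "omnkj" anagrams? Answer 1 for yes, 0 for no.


Strings: "ahglf", "omnkj"
Sorted first:  afghl
Sorted second: jkmno
Differ at position 0: 'a' vs 'j' => not anagrams

0


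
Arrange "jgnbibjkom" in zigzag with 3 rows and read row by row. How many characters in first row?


Zigzag "jgnbibjkom" into 3 rows:
Placing characters:
  'j' => row 0
  'g' => row 1
  'n' => row 2
  'b' => row 1
  'i' => row 0
  'b' => row 1
  'j' => row 2
  'k' => row 1
  'o' => row 0
  'm' => row 1
Rows:
  Row 0: "jio"
  Row 1: "gbbkm"
  Row 2: "nj"
First row length: 3

3


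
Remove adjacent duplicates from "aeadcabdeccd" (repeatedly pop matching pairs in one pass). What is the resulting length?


Input: aeadcabdeccd
Stack-based adjacent duplicate removal:
  Read 'a': push. Stack: a
  Read 'e': push. Stack: ae
  Read 'a': push. Stack: aea
  Read 'd': push. Stack: aead
  Read 'c': push. Stack: aeadc
  Read 'a': push. Stack: aeadca
  Read 'b': push. Stack: aeadcab
  Read 'd': push. Stack: aeadcabd
  Read 'e': push. Stack: aeadcabde
  Read 'c': push. Stack: aeadcabdec
  Read 'c': matches stack top 'c' => pop. Stack: aeadcabde
  Read 'd': push. Stack: aeadcabded
Final stack: "aeadcabded" (length 10)

10


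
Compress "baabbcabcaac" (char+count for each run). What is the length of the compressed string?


Input: baabbcabcaac
Runs:
  'b' x 1 => "b1"
  'a' x 2 => "a2"
  'b' x 2 => "b2"
  'c' x 1 => "c1"
  'a' x 1 => "a1"
  'b' x 1 => "b1"
  'c' x 1 => "c1"
  'a' x 2 => "a2"
  'c' x 1 => "c1"
Compressed: "b1a2b2c1a1b1c1a2c1"
Compressed length: 18

18


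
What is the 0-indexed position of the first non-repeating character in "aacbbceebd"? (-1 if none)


Input: aacbbceebd
Character frequencies:
  'a': 2
  'b': 3
  'c': 2
  'd': 1
  'e': 2
Scanning left to right for freq == 1:
  Position 0 ('a'): freq=2, skip
  Position 1 ('a'): freq=2, skip
  Position 2 ('c'): freq=2, skip
  Position 3 ('b'): freq=3, skip
  Position 4 ('b'): freq=3, skip
  Position 5 ('c'): freq=2, skip
  Position 6 ('e'): freq=2, skip
  Position 7 ('e'): freq=2, skip
  Position 8 ('b'): freq=3, skip
  Position 9 ('d'): unique! => answer = 9

9


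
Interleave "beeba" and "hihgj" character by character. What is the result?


Interleaving "beeba" and "hihgj":
  Position 0: 'b' from first, 'h' from second => "bh"
  Position 1: 'e' from first, 'i' from second => "ei"
  Position 2: 'e' from first, 'h' from second => "eh"
  Position 3: 'b' from first, 'g' from second => "bg"
  Position 4: 'a' from first, 'j' from second => "aj"
Result: bheiehbgaj

bheiehbgaj


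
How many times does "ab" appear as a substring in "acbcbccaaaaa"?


Searching for "ab" in "acbcbccaaaaa"
Scanning each position:
  Position 0: "ac" => no
  Position 1: "cb" => no
  Position 2: "bc" => no
  Position 3: "cb" => no
  Position 4: "bc" => no
  Position 5: "cc" => no
  Position 6: "ca" => no
  Position 7: "aa" => no
  Position 8: "aa" => no
  Position 9: "aa" => no
  Position 10: "aa" => no
Total occurrences: 0

0


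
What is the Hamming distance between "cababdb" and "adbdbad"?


Comparing "cababdb" and "adbdbad" position by position:
  Position 0: 'c' vs 'a' => differ
  Position 1: 'a' vs 'd' => differ
  Position 2: 'b' vs 'b' => same
  Position 3: 'a' vs 'd' => differ
  Position 4: 'b' vs 'b' => same
  Position 5: 'd' vs 'a' => differ
  Position 6: 'b' vs 'd' => differ
Total differences (Hamming distance): 5

5


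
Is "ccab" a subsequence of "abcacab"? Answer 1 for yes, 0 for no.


Check if "ccab" is a subsequence of "abcacab"
Greedy scan:
  Position 0 ('a'): no match needed
  Position 1 ('b'): no match needed
  Position 2 ('c'): matches sub[0] = 'c'
  Position 3 ('a'): no match needed
  Position 4 ('c'): matches sub[1] = 'c'
  Position 5 ('a'): matches sub[2] = 'a'
  Position 6 ('b'): matches sub[3] = 'b'
All 4 characters matched => is a subsequence

1


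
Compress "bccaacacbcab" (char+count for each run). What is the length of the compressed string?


Input: bccaacacbcab
Runs:
  'b' x 1 => "b1"
  'c' x 2 => "c2"
  'a' x 2 => "a2"
  'c' x 1 => "c1"
  'a' x 1 => "a1"
  'c' x 1 => "c1"
  'b' x 1 => "b1"
  'c' x 1 => "c1"
  'a' x 1 => "a1"
  'b' x 1 => "b1"
Compressed: "b1c2a2c1a1c1b1c1a1b1"
Compressed length: 20

20


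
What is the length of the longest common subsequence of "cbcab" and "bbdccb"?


LCS of "cbcab" and "bbdccb"
DP table:
           b    b    d    c    c    b
      0    0    0    0    0    0    0
  c   0    0    0    0    1    1    1
  b   0    1    1    1    1    1    2
  c   0    1    1    1    2    2    2
  a   0    1    1    1    2    2    2
  b   0    1    2    2    2    2    3
LCS length = dp[5][6] = 3

3


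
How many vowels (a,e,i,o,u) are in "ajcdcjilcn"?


Input: ajcdcjilcn
Checking each character:
  'a' at position 0: vowel (running total: 1)
  'j' at position 1: consonant
  'c' at position 2: consonant
  'd' at position 3: consonant
  'c' at position 4: consonant
  'j' at position 5: consonant
  'i' at position 6: vowel (running total: 2)
  'l' at position 7: consonant
  'c' at position 8: consonant
  'n' at position 9: consonant
Total vowels: 2

2


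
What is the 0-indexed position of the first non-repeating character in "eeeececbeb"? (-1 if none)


Input: eeeececbeb
Character frequencies:
  'b': 2
  'c': 2
  'e': 6
Scanning left to right for freq == 1:
  Position 0 ('e'): freq=6, skip
  Position 1 ('e'): freq=6, skip
  Position 2 ('e'): freq=6, skip
  Position 3 ('e'): freq=6, skip
  Position 4 ('c'): freq=2, skip
  Position 5 ('e'): freq=6, skip
  Position 6 ('c'): freq=2, skip
  Position 7 ('b'): freq=2, skip
  Position 8 ('e'): freq=6, skip
  Position 9 ('b'): freq=2, skip
  No unique character found => answer = -1

-1


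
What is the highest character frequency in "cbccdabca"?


Input: cbccdabca
Character counts:
  'a': 2
  'b': 2
  'c': 4
  'd': 1
Maximum frequency: 4

4


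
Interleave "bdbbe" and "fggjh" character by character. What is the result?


Interleaving "bdbbe" and "fggjh":
  Position 0: 'b' from first, 'f' from second => "bf"
  Position 1: 'd' from first, 'g' from second => "dg"
  Position 2: 'b' from first, 'g' from second => "bg"
  Position 3: 'b' from first, 'j' from second => "bj"
  Position 4: 'e' from first, 'h' from second => "eh"
Result: bfdgbgbjeh

bfdgbgbjeh


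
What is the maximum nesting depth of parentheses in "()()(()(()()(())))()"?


Input: "()()(()(()()(())))()"
Tracking depth:
  Position 0 '(': depth becomes 1
  Position 1 ')': depth becomes 0
  Position 2 '(': depth becomes 1
  Position 3 ')': depth becomes 0
  Position 4 '(': depth becomes 1
  Position 5 '(': depth becomes 2
  Position 6 ')': depth becomes 1
  Position 7 '(': depth becomes 2
  Position 8 '(': depth becomes 3
  Position 9 ')': depth becomes 2
  Position 10 '(': depth becomes 3
  Position 11 ')': depth becomes 2
  Position 12 '(': depth becomes 3
  Position 13 '(': depth becomes 4
  Position 14 ')': depth becomes 3
  Position 15 ')': depth becomes 2
  Position 16 ')': depth becomes 1
  Position 17 ')': depth becomes 0
  Position 18 '(': depth becomes 1
  Position 19 ')': depth becomes 0
Maximum depth reached: 4

4


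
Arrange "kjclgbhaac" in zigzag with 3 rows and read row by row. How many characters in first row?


Zigzag "kjclgbhaac" into 3 rows:
Placing characters:
  'k' => row 0
  'j' => row 1
  'c' => row 2
  'l' => row 1
  'g' => row 0
  'b' => row 1
  'h' => row 2
  'a' => row 1
  'a' => row 0
  'c' => row 1
Rows:
  Row 0: "kga"
  Row 1: "jlbac"
  Row 2: "ch"
First row length: 3

3


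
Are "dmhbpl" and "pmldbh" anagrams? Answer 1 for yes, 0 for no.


Strings: "dmhbpl", "pmldbh"
Sorted first:  bdhlmp
Sorted second: bdhlmp
Sorted forms match => anagrams

1


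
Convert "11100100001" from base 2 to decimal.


Input: "11100100001" in base 2
Positional expansion:
  Digit '1' (value 1) x 2^10 = 1024
  Digit '1' (value 1) x 2^9 = 512
  Digit '1' (value 1) x 2^8 = 256
  Digit '0' (value 0) x 2^7 = 0
  Digit '0' (value 0) x 2^6 = 0
  Digit '1' (value 1) x 2^5 = 32
  Digit '0' (value 0) x 2^4 = 0
  Digit '0' (value 0) x 2^3 = 0
  Digit '0' (value 0) x 2^2 = 0
  Digit '0' (value 0) x 2^1 = 0
  Digit '1' (value 1) x 2^0 = 1
Sum = 1825

1825
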